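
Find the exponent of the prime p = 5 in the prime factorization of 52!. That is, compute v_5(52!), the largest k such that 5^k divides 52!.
v_5(52!) = 12

Legendre's formula: v_p(n!) = Σ_{k ≥ 1} ⌊n / p^k⌋. For p = 5, n = 52, the terms are:
  ⌊52/5^1⌋ = ⌊52/5⌋ = 10
  ⌊52/5^2⌋ = ⌊52/25⌋ = 2
(the next term ⌊52/5^3⌋ = 0, terminating the sum). Summing: v_5(52!) = 10 + 2 = 12.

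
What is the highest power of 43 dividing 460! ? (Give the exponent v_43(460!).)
v_43(460!) = 10

Legendre's formula: v_p(n!) = Σ_{k ≥ 1} ⌊n / p^k⌋. For p = 43, n = 460, the terms are:
  ⌊460/43^1⌋ = ⌊460/43⌋ = 10
(the next term ⌊460/43^2⌋ = 0, terminating the sum). Summing: v_43(460!) = 10 = 10.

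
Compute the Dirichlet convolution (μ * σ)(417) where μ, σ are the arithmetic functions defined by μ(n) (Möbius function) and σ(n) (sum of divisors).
(μ * σ)(417) = 417

Divisors of 417: [1, 3, 139, 417]. For each d | 417:
  d = 1: μ(1) · σ(417/1) = 1 · 560 = 560
  d = 3: μ(3) · σ(417/3) = -1 · 140 = -140
  d = 139: μ(139) · σ(417/139) = -1 · 4 = -4
  d = 417: μ(417) · σ(417/417) = 1 · 1 = 1
Summing: (μ * σ)(417) = 560 + -140 + -4 + 1 = 417.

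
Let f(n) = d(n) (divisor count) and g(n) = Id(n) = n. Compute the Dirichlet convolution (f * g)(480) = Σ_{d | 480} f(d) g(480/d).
(d * Id)(480) = 4200

Divisors of 480: [1, 2, 3, 4, 5, 6, 8, 10, 12, 15, 16, 20, 24, 30, 32, 40, 48, 60, 80, 96, 120, 160, 240, 480]. For each d | 480:
  d = 1: d(1) · Id(480/1) = 1 · 480 = 480
  d = 2: d(2) · Id(480/2) = 2 · 240 = 480
  d = 3: d(3) · Id(480/3) = 2 · 160 = 320
  d = 4: d(4) · Id(480/4) = 3 · 120 = 360
  d = 5: d(5) · Id(480/5) = 2 · 96 = 192
  d = 6: d(6) · Id(480/6) = 4 · 80 = 320
  d = 8: d(8) · Id(480/8) = 4 · 60 = 240
  d = 10: d(10) · Id(480/10) = 4 · 48 = 192
  d = 12: d(12) · Id(480/12) = 6 · 40 = 240
  d = 15: d(15) · Id(480/15) = 4 · 32 = 128
  d = 16: d(16) · Id(480/16) = 5 · 30 = 150
  d = 20: d(20) · Id(480/20) = 6 · 24 = 144
  d = 24: d(24) · Id(480/24) = 8 · 20 = 160
  d = 30: d(30) · Id(480/30) = 8 · 16 = 128
  d = 32: d(32) · Id(480/32) = 6 · 15 = 90
  d = 40: d(40) · Id(480/40) = 8 · 12 = 96
  d = 48: d(48) · Id(480/48) = 10 · 10 = 100
  d = 60: d(60) · Id(480/60) = 12 · 8 = 96
  d = 80: d(80) · Id(480/80) = 10 · 6 = 60
  d = 96: d(96) · Id(480/96) = 12 · 5 = 60
  d = 120: d(120) · Id(480/120) = 16 · 4 = 64
  d = 160: d(160) · Id(480/160) = 12 · 3 = 36
  d = 240: d(240) · Id(480/240) = 20 · 2 = 40
  d = 480: d(480) · Id(480/480) = 24 · 1 = 24
Summing: (d * Id)(480) = 480 + 480 + 320 + 360 + 192 + 320 + 240 + 192 + 240 + 128 + 150 + 144 + 160 + 128 + 90 + 96 + 100 + 96 + 60 + 60 + 64 + 36 + 40 + 24 = 4200.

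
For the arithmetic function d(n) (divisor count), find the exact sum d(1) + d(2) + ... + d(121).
Σ_{n ≤ 121} d(n) = 605

Compute d(n) for each 1 ≤ n ≤ 121: d(1) = 1, d(2) = 2, d(3) = 2, d(4) = 3, d(5) = 2, d(6) = 4, d(7) = 2, d(8) = 4, d(9) = 3, d(10) = 4, d(11) = 2, d(12) = 6, d(13) = 2, d(14) = 4, d(15) = 4, d(16) = 5, d(17) = 2, d(18) = 6, d(19) = 2, d(20) = 6, d(21) = 4, d(22) = 4, d(23) = 2, d(24) = 8, d(25) = 3, d(26) = 4, d(27) = 4, d(28) = 6, d(29) = 2, d(30) = 8, d(31) = 2, d(32) = 6, d(33) = 4, d(34) = 4, d(35) = 4, d(36) = 9, d(37) = 2, d(38) = 4, d(39) = 4, d(40) = 8, d(41) = 2, d(42) = 8, d(43) = 2, d(44) = 6, d(45) = 6, d(46) = 4, d(47) = 2, d(48) = 10, d(49) = 3, d(50) = 6, d(51) = 4, d(52) = 6, d(53) = 2, d(54) = 8, d(55) = 4, d(56) = 8, d(57) = 4, d(58) = 4, d(59) = 2, d(60) = 12, d(61) = 2, d(62) = 4, d(63) = 6, d(64) = 7, d(65) = 4, d(66) = 8, d(67) = 2, d(68) = 6, d(69) = 4, d(70) = 8, d(71) = 2, d(72) = 12, d(73) = 2, d(74) = 4, d(75) = 6, d(76) = 6, d(77) = 4, d(78) = 8, d(79) = 2, d(80) = 10, d(81) = 5, d(82) = 4, d(83) = 2, d(84) = 12, d(85) = 4, d(86) = 4, d(87) = 4, d(88) = 8, d(89) = 2, d(90) = 12, d(91) = 4, d(92) = 6, d(93) = 4, d(94) = 4, d(95) = 4, d(96) = 12, d(97) = 2, d(98) = 6, d(99) = 6, d(100) = 9, d(101) = 2, d(102) = 8, d(103) = 2, d(104) = 8, d(105) = 8, d(106) = 4, d(107) = 2, d(108) = 12, d(109) = 2, d(110) = 8, d(111) = 4, d(112) = 10, d(113) = 2, d(114) = 8, d(115) = 4, d(116) = 6, d(117) = 6, d(118) = 4, d(119) = 4, d(120) = 16, d(121) = 3. Summing all 121 values: 605. (Dirichlet's divisor formula: Σ_{n ≤ x} d(n) = x ln(x) + (2γ − 1) x + O(√x). For x = 121, the asymptotic estimate is ≈ 598.98.)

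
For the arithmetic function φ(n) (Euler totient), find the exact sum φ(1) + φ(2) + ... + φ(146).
Σ_{n ≤ 146} φ(n) = 6514

Compute φ(n) for each 1 ≤ n ≤ 146: φ(1) = 1, φ(2) = 1, φ(3) = 2, φ(4) = 2, φ(5) = 4, φ(6) = 2, φ(7) = 6, φ(8) = 4, φ(9) = 6, φ(10) = 4, φ(11) = 10, φ(12) = 4, φ(13) = 12, φ(14) = 6, φ(15) = 8, φ(16) = 8, φ(17) = 16, φ(18) = 6, φ(19) = 18, φ(20) = 8, φ(21) = 12, φ(22) = 10, φ(23) = 22, φ(24) = 8, φ(25) = 20, φ(26) = 12, φ(27) = 18, φ(28) = 12, φ(29) = 28, φ(30) = 8, φ(31) = 30, φ(32) = 16, φ(33) = 20, φ(34) = 16, φ(35) = 24, φ(36) = 12, φ(37) = 36, φ(38) = 18, φ(39) = 24, φ(40) = 16, φ(41) = 40, φ(42) = 12, φ(43) = 42, φ(44) = 20, φ(45) = 24, φ(46) = 22, φ(47) = 46, φ(48) = 16, φ(49) = 42, φ(50) = 20, φ(51) = 32, φ(52) = 24, φ(53) = 52, φ(54) = 18, φ(55) = 40, φ(56) = 24, φ(57) = 36, φ(58) = 28, φ(59) = 58, φ(60) = 16, φ(61) = 60, φ(62) = 30, φ(63) = 36, φ(64) = 32, φ(65) = 48, φ(66) = 20, φ(67) = 66, φ(68) = 32, φ(69) = 44, φ(70) = 24, φ(71) = 70, φ(72) = 24, φ(73) = 72, φ(74) = 36, φ(75) = 40, φ(76) = 36, φ(77) = 60, φ(78) = 24, φ(79) = 78, φ(80) = 32, φ(81) = 54, φ(82) = 40, φ(83) = 82, φ(84) = 24, φ(85) = 64, φ(86) = 42, φ(87) = 56, φ(88) = 40, φ(89) = 88, φ(90) = 24, φ(91) = 72, φ(92) = 44, φ(93) = 60, φ(94) = 46, φ(95) = 72, φ(96) = 32, φ(97) = 96, φ(98) = 42, φ(99) = 60, φ(100) = 40, φ(101) = 100, φ(102) = 32, φ(103) = 102, φ(104) = 48, φ(105) = 48, φ(106) = 52, φ(107) = 106, φ(108) = 36, φ(109) = 108, φ(110) = 40, φ(111) = 72, φ(112) = 48, φ(113) = 112, φ(114) = 36, φ(115) = 88, φ(116) = 56, φ(117) = 72, φ(118) = 58, φ(119) = 96, φ(120) = 32, φ(121) = 110, φ(122) = 60, φ(123) = 80, φ(124) = 60, φ(125) = 100, φ(126) = 36, φ(127) = 126, φ(128) = 64, φ(129) = 84, φ(130) = 48, φ(131) = 130, φ(132) = 40, φ(133) = 108, φ(134) = 66, φ(135) = 72, φ(136) = 64, φ(137) = 136, φ(138) = 44, φ(139) = 138, φ(140) = 48, φ(141) = 92, φ(142) = 70, φ(143) = 120, φ(144) = 48, φ(145) = 112, φ(146) = 72. Summing all 146 values: 6514. (Average order: Σ_{n ≤ x} φ(n) ~ (3/π²) x². For x = 146, (3/π²)·146² ≈ 6479.29.)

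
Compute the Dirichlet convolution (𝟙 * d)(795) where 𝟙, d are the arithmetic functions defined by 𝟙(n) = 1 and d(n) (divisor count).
(𝟙 * d)(795) = 27

Divisors of 795: [1, 3, 5, 15, 53, 159, 265, 795]. For each d | 795:
  d = 1: 𝟙(1) · d(795/1) = 1 · 8 = 8
  d = 3: 𝟙(3) · d(795/3) = 1 · 4 = 4
  d = 5: 𝟙(5) · d(795/5) = 1 · 4 = 4
  d = 15: 𝟙(15) · d(795/15) = 1 · 2 = 2
  d = 53: 𝟙(53) · d(795/53) = 1 · 4 = 4
  d = 159: 𝟙(159) · d(795/159) = 1 · 2 = 2
  d = 265: 𝟙(265) · d(795/265) = 1 · 2 = 2
  d = 795: 𝟙(795) · d(795/795) = 1 · 1 = 1
Summing: (𝟙 * d)(795) = 8 + 4 + 4 + 2 + 4 + 2 + 2 + 1 = 27.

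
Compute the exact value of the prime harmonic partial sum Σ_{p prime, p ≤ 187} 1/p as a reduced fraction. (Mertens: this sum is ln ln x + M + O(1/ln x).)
Σ 1/p = 10408867916382550633331528920459565913027063402071390584941986323453055203/5397346292805549782720214077673687806275517530364350655459511599582614290

π(187) = 42, so the primes ≤ 187 are [2, 3, 5, 7, 11, 13, 17, 19, 23, 29, 31, 37, 41, 43, 47, 53, 59, 61, 67, 71, 73, 79, 83, 89, 97, 101, 103, 107, 109, 113, 127, 131, 137, 139, 149, 151, 157, 163, 167, 173, 179, 181]. Summing 1/p over these primes: 10408867916382550633331528920459565913027063402071390584941986323453055203/5397346292805549782720214077673687806275517530364350655459511599582614290 ≈ 1.9285. Mertens estimate ln ln(187) + 0.2615 ≈ 1.9161.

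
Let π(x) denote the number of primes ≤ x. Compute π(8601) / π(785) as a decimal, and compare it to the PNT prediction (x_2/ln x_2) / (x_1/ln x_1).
π(8601)/π(785) = 1071/137 ≈ 7.8175;  PNT prediction ≈ 8.0615.

π(785) = 137 and π(8601) = 1071, so π(8601)/π(785) ≈ 7.8175. The PNT-predicted ratio is (8601/ln(8601)) / (785/ln(785)) ≈ 8.0615. The two agree to within a few percent, as expected.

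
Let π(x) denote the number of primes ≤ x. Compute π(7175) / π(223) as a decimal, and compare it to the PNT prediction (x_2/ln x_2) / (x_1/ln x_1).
π(7175)/π(223) = 916/48 ≈ 19.0833;  PNT prediction ≈ 19.5954.

π(223) = 48 and π(7175) = 916, so π(7175)/π(223) ≈ 19.0833. The PNT-predicted ratio is (7175/ln(7175)) / (223/ln(223)) ≈ 19.5954. The two agree to within a few percent, as expected.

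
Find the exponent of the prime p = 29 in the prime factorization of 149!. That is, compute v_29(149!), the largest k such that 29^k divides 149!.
v_29(149!) = 5

Legendre's formula: v_p(n!) = Σ_{k ≥ 1} ⌊n / p^k⌋. For p = 29, n = 149, the terms are:
  ⌊149/29^1⌋ = ⌊149/29⌋ = 5
(the next term ⌊149/29^2⌋ = 0, terminating the sum). Summing: v_29(149!) = 5 = 5.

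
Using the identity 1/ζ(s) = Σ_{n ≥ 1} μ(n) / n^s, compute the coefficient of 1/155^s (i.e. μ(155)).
μ(155) = 1

Factor n = 155 = 5 · 31. μ(n) = 0 if any exponent ≥ 2 (not squarefree); otherwise μ(n) = (−1)^{ω(n)} where ω(n) is the number of distinct prime factors. Applying: μ(155) = 1.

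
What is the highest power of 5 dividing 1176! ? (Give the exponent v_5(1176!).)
v_5(1176!) = 292

Legendre's formula: v_p(n!) = Σ_{k ≥ 1} ⌊n / p^k⌋. For p = 5, n = 1176, the terms are:
  ⌊1176/5^1⌋ = ⌊1176/5⌋ = 235
  ⌊1176/5^2⌋ = ⌊1176/25⌋ = 47
  ⌊1176/5^3⌋ = ⌊1176/125⌋ = 9
  ⌊1176/5^4⌋ = ⌊1176/625⌋ = 1
(the next term ⌊1176/5^5⌋ = 0, terminating the sum). Summing: v_5(1176!) = 235 + 47 + 9 + 1 = 292.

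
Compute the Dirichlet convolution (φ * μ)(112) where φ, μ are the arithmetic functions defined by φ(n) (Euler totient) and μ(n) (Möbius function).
(φ * μ)(112) = 20

Divisors of 112: [1, 2, 4, 7, 8, 14, 16, 28, 56, 112]. For each d | 112:
  d = 1: φ(1) · μ(112/1) = 1 · 0 = 0
  d = 2: φ(2) · μ(112/2) = 1 · 0 = 0
  d = 4: φ(4) · μ(112/4) = 2 · 0 = 0
  d = 7: φ(7) · μ(112/7) = 6 · 0 = 0
  d = 8: φ(8) · μ(112/8) = 4 · 1 = 4
  d = 14: φ(14) · μ(112/14) = 6 · 0 = 0
  d = 16: φ(16) · μ(112/16) = 8 · -1 = -8
  d = 28: φ(28) · μ(112/28) = 12 · 0 = 0
  d = 56: φ(56) · μ(112/56) = 24 · -1 = -24
  d = 112: φ(112) · μ(112/112) = 48 · 1 = 48
Summing: (φ * μ)(112) = 0 + 0 + 0 + 0 + 4 + 0 + -8 + 0 + -24 + 48 = 20.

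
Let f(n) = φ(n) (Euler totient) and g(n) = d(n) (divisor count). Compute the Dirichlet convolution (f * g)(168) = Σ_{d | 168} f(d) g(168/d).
(φ * d)(168) = 480

Divisors of 168: [1, 2, 3, 4, 6, 7, 8, 12, 14, 21, 24, 28, 42, 56, 84, 168]. For each d | 168:
  d = 1: φ(1) · d(168/1) = 1 · 16 = 16
  d = 2: φ(2) · d(168/2) = 1 · 12 = 12
  d = 3: φ(3) · d(168/3) = 2 · 8 = 16
  d = 4: φ(4) · d(168/4) = 2 · 8 = 16
  d = 6: φ(6) · d(168/6) = 2 · 6 = 12
  d = 7: φ(7) · d(168/7) = 6 · 8 = 48
  d = 8: φ(8) · d(168/8) = 4 · 4 = 16
  d = 12: φ(12) · d(168/12) = 4 · 4 = 16
  d = 14: φ(14) · d(168/14) = 6 · 6 = 36
  d = 21: φ(21) · d(168/21) = 12 · 4 = 48
  d = 24: φ(24) · d(168/24) = 8 · 2 = 16
  d = 28: φ(28) · d(168/28) = 12 · 4 = 48
  d = 42: φ(42) · d(168/42) = 12 · 3 = 36
  d = 56: φ(56) · d(168/56) = 24 · 2 = 48
  d = 84: φ(84) · d(168/84) = 24 · 2 = 48
  d = 168: φ(168) · d(168/168) = 48 · 1 = 48
Summing: (φ * d)(168) = 16 + 12 + 16 + 16 + 12 + 48 + 16 + 16 + 36 + 48 + 16 + 48 + 36 + 48 + 48 + 48 = 480.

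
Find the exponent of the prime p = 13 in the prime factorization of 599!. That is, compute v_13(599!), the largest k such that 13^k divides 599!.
v_13(599!) = 49

Legendre's formula: v_p(n!) = Σ_{k ≥ 1} ⌊n / p^k⌋. For p = 13, n = 599, the terms are:
  ⌊599/13^1⌋ = ⌊599/13⌋ = 46
  ⌊599/13^2⌋ = ⌊599/169⌋ = 3
(the next term ⌊599/13^3⌋ = 0, terminating the sum). Summing: v_13(599!) = 46 + 3 = 49.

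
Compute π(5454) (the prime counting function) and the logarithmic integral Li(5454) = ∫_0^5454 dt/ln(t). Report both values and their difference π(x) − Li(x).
π(5454) = 721;  Li(5454) ≈ 737.31;  π(x) − Li(x) ≈ -16.31.

Direct count of primes ≤ 5454 gives π(5454) = 721. Numerical evaluation of the logarithmic integral gives Li(5454) ≈ 737.31. The difference π(x) − Li(x) ≈ -16.31 is typically negative for small/moderate x (Li(x) overestimates), though Littlewood's theorem shows this sign changes infinitely often.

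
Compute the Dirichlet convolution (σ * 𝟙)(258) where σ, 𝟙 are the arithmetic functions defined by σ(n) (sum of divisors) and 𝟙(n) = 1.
(σ * 𝟙)(258) = 900

Divisors of 258: [1, 2, 3, 6, 43, 86, 129, 258]. For each d | 258:
  d = 1: σ(1) · 𝟙(258/1) = 1 · 1 = 1
  d = 2: σ(2) · 𝟙(258/2) = 3 · 1 = 3
  d = 3: σ(3) · 𝟙(258/3) = 4 · 1 = 4
  d = 6: σ(6) · 𝟙(258/6) = 12 · 1 = 12
  d = 43: σ(43) · 𝟙(258/43) = 44 · 1 = 44
  d = 86: σ(86) · 𝟙(258/86) = 132 · 1 = 132
  d = 129: σ(129) · 𝟙(258/129) = 176 · 1 = 176
  d = 258: σ(258) · 𝟙(258/258) = 528 · 1 = 528
Summing: (σ * 𝟙)(258) = 1 + 3 + 4 + 12 + 44 + 132 + 176 + 528 = 900.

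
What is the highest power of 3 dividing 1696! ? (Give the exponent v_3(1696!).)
v_3(1696!) = 843

Legendre's formula: v_p(n!) = Σ_{k ≥ 1} ⌊n / p^k⌋. For p = 3, n = 1696, the terms are:
  ⌊1696/3^1⌋ = ⌊1696/3⌋ = 565
  ⌊1696/3^2⌋ = ⌊1696/9⌋ = 188
  ⌊1696/3^3⌋ = ⌊1696/27⌋ = 62
  ⌊1696/3^4⌋ = ⌊1696/81⌋ = 20
  ⌊1696/3^5⌋ = ⌊1696/243⌋ = 6
  ⌊1696/3^6⌋ = ⌊1696/729⌋ = 2
(the next term ⌊1696/3^7⌋ = 0, terminating the sum). Summing: v_3(1696!) = 565 + 188 + 62 + 20 + 6 + 2 = 843.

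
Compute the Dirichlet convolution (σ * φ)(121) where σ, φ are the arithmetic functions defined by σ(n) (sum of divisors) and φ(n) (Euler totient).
(σ * φ)(121) = 363

Divisors of 121: [1, 11, 121]. For each d | 121:
  d = 1: σ(1) · φ(121/1) = 1 · 110 = 110
  d = 11: σ(11) · φ(121/11) = 12 · 10 = 120
  d = 121: σ(121) · φ(121/121) = 133 · 1 = 133
Summing: (σ * φ)(121) = 110 + 120 + 133 = 363.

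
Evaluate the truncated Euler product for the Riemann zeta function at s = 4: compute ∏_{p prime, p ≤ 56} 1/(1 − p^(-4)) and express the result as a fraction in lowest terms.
∏ = 750937919501355467062347671738968589096863062629/693820677147413996973765862820413440000000000000

The primes p ≤ 56 are [2, 3, 5, 7, 11, 13, 17, 19, 23, 29, 31, 37, 41, 43, 47, 53]. For each prime, (1 − 1/p^4)^(-1) = p^4 / (p^4 − 1). The product is (1 − 1/2^4)^(-1), (1 − 1/3^4)^(-1), (1 − 1/5^4)^(-1), (1 − 1/7^4)^(-1), (1 − 1/11^4)^(-1), (1 − 1/13^4)^(-1), (1 − 1/17^4)^(-1), (1 − 1/19^4)^(-1), (1 − 1/23^4)^(-1), (1 − 1/29^4)^(-1), (1 − 1/31^4)^(-1), (1 − 1/37^4)^(-1), (1 − 1/41^4)^(-1), (1 − 1/43^4)^(-1), (1 − 1/47^4)^(-1), (1 − 1/53^4)^(-1) = ∏ p^4 / (p^4 − 1) = 750937919501355467062347671738968589096863062629/693820677147413996973765862820413440000000000000.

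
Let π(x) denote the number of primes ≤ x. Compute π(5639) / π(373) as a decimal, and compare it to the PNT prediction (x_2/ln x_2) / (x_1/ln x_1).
π(5639)/π(373) = 740/74 ≈ 10.0000;  PNT prediction ≈ 10.3644.

π(373) = 74 and π(5639) = 740, so π(5639)/π(373) ≈ 10.0000. The PNT-predicted ratio is (5639/ln(5639)) / (373/ln(373)) ≈ 10.3644. The two agree to within a few percent, as expected.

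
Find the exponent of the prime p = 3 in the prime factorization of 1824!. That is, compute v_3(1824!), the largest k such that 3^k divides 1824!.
v_3(1824!) = 908

Legendre's formula: v_p(n!) = Σ_{k ≥ 1} ⌊n / p^k⌋. For p = 3, n = 1824, the terms are:
  ⌊1824/3^1⌋ = ⌊1824/3⌋ = 608
  ⌊1824/3^2⌋ = ⌊1824/9⌋ = 202
  ⌊1824/3^3⌋ = ⌊1824/27⌋ = 67
  ⌊1824/3^4⌋ = ⌊1824/81⌋ = 22
  ⌊1824/3^5⌋ = ⌊1824/243⌋ = 7
  ⌊1824/3^6⌋ = ⌊1824/729⌋ = 2
(the next term ⌊1824/3^7⌋ = 0, terminating the sum). Summing: v_3(1824!) = 608 + 202 + 67 + 22 + 7 + 2 = 908.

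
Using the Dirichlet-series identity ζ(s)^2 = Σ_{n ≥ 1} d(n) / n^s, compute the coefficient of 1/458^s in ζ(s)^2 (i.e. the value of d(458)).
d(458) = 4

ζ(s)^2 = (Σ 1/m^s)(Σ 1/k^s). The coefficient of 1/n^s in the product is the number of ordered pairs (m, k) with mk = n, which equals d(n). For n = 458, divisors are [1, 2, 229, 458], so d(458) = 4.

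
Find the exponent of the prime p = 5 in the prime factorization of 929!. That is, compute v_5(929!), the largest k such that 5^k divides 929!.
v_5(929!) = 230

Legendre's formula: v_p(n!) = Σ_{k ≥ 1} ⌊n / p^k⌋. For p = 5, n = 929, the terms are:
  ⌊929/5^1⌋ = ⌊929/5⌋ = 185
  ⌊929/5^2⌋ = ⌊929/25⌋ = 37
  ⌊929/5^3⌋ = ⌊929/125⌋ = 7
  ⌊929/5^4⌋ = ⌊929/625⌋ = 1
(the next term ⌊929/5^5⌋ = 0, terminating the sum). Summing: v_5(929!) = 185 + 37 + 7 + 1 = 230.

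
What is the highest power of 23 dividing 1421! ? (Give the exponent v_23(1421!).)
v_23(1421!) = 63

Legendre's formula: v_p(n!) = Σ_{k ≥ 1} ⌊n / p^k⌋. For p = 23, n = 1421, the terms are:
  ⌊1421/23^1⌋ = ⌊1421/23⌋ = 61
  ⌊1421/23^2⌋ = ⌊1421/529⌋ = 2
(the next term ⌊1421/23^3⌋ = 0, terminating the sum). Summing: v_23(1421!) = 61 + 2 = 63.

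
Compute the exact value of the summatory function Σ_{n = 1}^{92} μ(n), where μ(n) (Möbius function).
Σ_{n ≤ 92} μ(n) = -1

Compute μ(n) for each 1 ≤ n ≤ 92: μ(1) = 1, μ(2) = -1, μ(3) = -1, μ(4) = 0, μ(5) = -1, μ(6) = 1, μ(7) = -1, μ(8) = 0, μ(9) = 0, μ(10) = 1, μ(11) = -1, μ(12) = 0, μ(13) = -1, μ(14) = 1, μ(15) = 1, μ(16) = 0, μ(17) = -1, μ(18) = 0, μ(19) = -1, μ(20) = 0, μ(21) = 1, μ(22) = 1, μ(23) = -1, μ(24) = 0, μ(25) = 0, μ(26) = 1, μ(27) = 0, μ(28) = 0, μ(29) = -1, μ(30) = -1, μ(31) = -1, μ(32) = 0, μ(33) = 1, μ(34) = 1, μ(35) = 1, μ(36) = 0, μ(37) = -1, μ(38) = 1, μ(39) = 1, μ(40) = 0, μ(41) = -1, μ(42) = -1, μ(43) = -1, μ(44) = 0, μ(45) = 0, μ(46) = 1, μ(47) = -1, μ(48) = 0, μ(49) = 0, μ(50) = 0, μ(51) = 1, μ(52) = 0, μ(53) = -1, μ(54) = 0, μ(55) = 1, μ(56) = 0, μ(57) = 1, μ(58) = 1, μ(59) = -1, μ(60) = 0, μ(61) = -1, μ(62) = 1, μ(63) = 0, μ(64) = 0, μ(65) = 1, μ(66) = -1, μ(67) = -1, μ(68) = 0, μ(69) = 1, μ(70) = -1, μ(71) = -1, μ(72) = 0, μ(73) = -1, μ(74) = 1, μ(75) = 0, μ(76) = 0, μ(77) = 1, μ(78) = -1, μ(79) = -1, μ(80) = 0, μ(81) = 0, μ(82) = 1, μ(83) = -1, μ(84) = 0, μ(85) = 1, μ(86) = 1, μ(87) = 1, μ(88) = 0, μ(89) = -1, μ(90) = 0, μ(91) = 1, μ(92) = 0. Summing all 92 values: -1. (Mertens function M(x) = Σ_{n ≤ x} μ(n); on average M(x) should be small (PNT ⟺ M(x) = o(x)).)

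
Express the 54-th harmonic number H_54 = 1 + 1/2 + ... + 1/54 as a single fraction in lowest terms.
H_54 = 250503836021181200128409/54749786241679275146400

Direct summation: H_54 = 1 + 1/2 + ... + 1/54. The least common denominator is lcm(1, ..., 54) = 164249358725037825439200; over this denominator the numerator is 164249358725037825439200 + 82124679362518912719600 + 54749786241679275146400 + 41062339681259456359800 + 32849871745007565087840 + 27374893120839637573200 + 23464194103576832205600 + 20531169840629728179900 + 18249928747226425048800 + 16424935872503782543920 + 14931759884094347767200 + 13687446560419818786600 + 12634566055772140418400 + 11732097051788416102800 + 10949957248335855029280 + 10265584920314864089950 + 9661726983825754437600 + 9124964373613212524400 + 8644703090791464496800 + 8212467936251891271960 + 7821398034525610735200 + 7465879942047173883600 + 7141276466305992410400 + 6843723280209909393300 + 6569974349001513017568 + 6317283027886070209200 + 6083309582408808349600 + 5866048525894208051400 + 5663770990518545704800 + 5474978624167927514640 + 5298366410485091143200 + 5132792460157432044975 + 4977253294698115922400 + 4830863491912877218800 + 4692838820715366441120 + 4562482186806606262200 + 4439171857433454741600 + 4322351545395732248400 + 4211522018590713472800 + 4106233968125945635980 + 4006081920122873791200 + 3910699017262805367600 + 3819752528489251754400 + 3732939971023586941800 + 3649985749445285009760 + 3570638233152996205200 + 3494667206915698413600 + 3421861640104954696650 + 3352027729082404600800 + 3284987174500756508784 + 3220575661275251479200 + 3158641513943035104600 + 3099044504245996706400 + 3041654791204404174800 = 751511508063543600385227, so H_54 = 751511508063543600385227/164249358725037825439200; reducing by gcd(751511508063543600385227, 164249358725037825439200) = 3 gives 250503836021181200128409/54749786241679275146400 ≈ 4.57543. (The PNT-adjacent estimate ln(54) + γ ≈ 4.56620 matches within O(1/n).)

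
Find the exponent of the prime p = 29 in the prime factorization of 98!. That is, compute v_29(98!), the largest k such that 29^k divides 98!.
v_29(98!) = 3

Legendre's formula: v_p(n!) = Σ_{k ≥ 1} ⌊n / p^k⌋. For p = 29, n = 98, the terms are:
  ⌊98/29^1⌋ = ⌊98/29⌋ = 3
(the next term ⌊98/29^2⌋ = 0, terminating the sum). Summing: v_29(98!) = 3 = 3.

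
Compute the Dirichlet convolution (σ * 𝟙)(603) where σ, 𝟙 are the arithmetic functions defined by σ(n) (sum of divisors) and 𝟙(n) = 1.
(σ * 𝟙)(603) = 1242

Divisors of 603: [1, 3, 9, 67, 201, 603]. For each d | 603:
  d = 1: σ(1) · 𝟙(603/1) = 1 · 1 = 1
  d = 3: σ(3) · 𝟙(603/3) = 4 · 1 = 4
  d = 9: σ(9) · 𝟙(603/9) = 13 · 1 = 13
  d = 67: σ(67) · 𝟙(603/67) = 68 · 1 = 68
  d = 201: σ(201) · 𝟙(603/201) = 272 · 1 = 272
  d = 603: σ(603) · 𝟙(603/603) = 884 · 1 = 884
Summing: (σ * 𝟙)(603) = 1 + 4 + 13 + 68 + 272 + 884 = 1242.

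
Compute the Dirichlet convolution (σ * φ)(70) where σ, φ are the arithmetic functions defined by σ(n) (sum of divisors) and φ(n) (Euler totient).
(σ * φ)(70) = 560

Divisors of 70: [1, 2, 5, 7, 10, 14, 35, 70]. For each d | 70:
  d = 1: σ(1) · φ(70/1) = 1 · 24 = 24
  d = 2: σ(2) · φ(70/2) = 3 · 24 = 72
  d = 5: σ(5) · φ(70/5) = 6 · 6 = 36
  d = 7: σ(7) · φ(70/7) = 8 · 4 = 32
  d = 10: σ(10) · φ(70/10) = 18 · 6 = 108
  d = 14: σ(14) · φ(70/14) = 24 · 4 = 96
  d = 35: σ(35) · φ(70/35) = 48 · 1 = 48
  d = 70: σ(70) · φ(70/70) = 144 · 1 = 144
Summing: (σ * φ)(70) = 24 + 72 + 36 + 32 + 108 + 96 + 48 + 144 = 560.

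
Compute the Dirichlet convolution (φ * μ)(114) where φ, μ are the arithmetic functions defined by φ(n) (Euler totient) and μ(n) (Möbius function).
(φ * μ)(114) = 0

Divisors of 114: [1, 2, 3, 6, 19, 38, 57, 114]. For each d | 114:
  d = 1: φ(1) · μ(114/1) = 1 · -1 = -1
  d = 2: φ(2) · μ(114/2) = 1 · 1 = 1
  d = 3: φ(3) · μ(114/3) = 2 · 1 = 2
  d = 6: φ(6) · μ(114/6) = 2 · -1 = -2
  d = 19: φ(19) · μ(114/19) = 18 · 1 = 18
  d = 38: φ(38) · μ(114/38) = 18 · -1 = -18
  d = 57: φ(57) · μ(114/57) = 36 · -1 = -36
  d = 114: φ(114) · μ(114/114) = 36 · 1 = 36
Summing: (φ * μ)(114) = -1 + 1 + 2 + -2 + 18 + -18 + -36 + 36 = 0.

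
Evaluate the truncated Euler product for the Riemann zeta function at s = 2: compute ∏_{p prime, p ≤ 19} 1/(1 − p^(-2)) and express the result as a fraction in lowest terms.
∏ = 14933966047/9172942848

The primes p ≤ 19 are [2, 3, 5, 7, 11, 13, 17, 19]. For each prime, (1 − 1/p^2)^(-1) = p^2 / (p^2 − 1). The product is (1 − 1/2^2)^(-1), (1 − 1/3^2)^(-1), (1 − 1/5^2)^(-1), (1 − 1/7^2)^(-1), (1 − 1/11^2)^(-1), (1 − 1/13^2)^(-1), (1 − 1/17^2)^(-1), (1 − 1/19^2)^(-1) = ∏ p^2 / (p^2 − 1) = 14933966047/9172942848.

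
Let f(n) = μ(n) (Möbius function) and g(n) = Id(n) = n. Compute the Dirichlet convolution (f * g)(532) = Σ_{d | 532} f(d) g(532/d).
(μ * Id)(532) = 216

Divisors of 532: [1, 2, 4, 7, 14, 19, 28, 38, 76, 133, 266, 532]. For each d | 532:
  d = 1: μ(1) · Id(532/1) = 1 · 532 = 532
  d = 2: μ(2) · Id(532/2) = -1 · 266 = -266
  d = 4: μ(4) · Id(532/4) = 0 · 133 = 0
  d = 7: μ(7) · Id(532/7) = -1 · 76 = -76
  d = 14: μ(14) · Id(532/14) = 1 · 38 = 38
  d = 19: μ(19) · Id(532/19) = -1 · 28 = -28
  d = 28: μ(28) · Id(532/28) = 0 · 19 = 0
  d = 38: μ(38) · Id(532/38) = 1 · 14 = 14
  d = 76: μ(76) · Id(532/76) = 0 · 7 = 0
  d = 133: μ(133) · Id(532/133) = 1 · 4 = 4
  d = 266: μ(266) · Id(532/266) = -1 · 2 = -2
  d = 532: μ(532) · Id(532/532) = 0 · 1 = 0
Summing: (μ * Id)(532) = 532 + -266 + 0 + -76 + 38 + -28 + 0 + 14 + 0 + 4 + -2 + 0 = 216.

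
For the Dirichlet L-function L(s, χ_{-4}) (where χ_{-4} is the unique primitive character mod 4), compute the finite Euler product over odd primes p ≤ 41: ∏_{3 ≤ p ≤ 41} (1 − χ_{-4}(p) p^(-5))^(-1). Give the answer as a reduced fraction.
∏ = 2449833118514487245037270279578697936523547754609244055/2459282078368399313476102819527391821460157994301915136

The odd primes p ≤ 41 are [3, 5, 7, 11, 13, 17, 19, 23, 29, 31, 37, 41]. For each, χ(p) = 1 if p ≡ 1 mod 4, χ(p) = −1 if p ≡ 3 mod 4. Taking (1 − χ(p)/p^5)^(-1) = p^5/(p^5 − χ(p)): (1 − (-1)/3^5)^(-1) · (1 − (1)/5^5)^(-1) · (1 − (-1)/7^5)^(-1) · (1 − (-1)/11^5)^(-1) · (1 − (1)/13^5)^(-1) · (1 − (1)/17^5)^(-1) · (1 − (-1)/19^5)^(-1) · (1 − (-1)/23^5)^(-1) · (1 − (1)/29^5)^(-1) · (1 − (-1)/31^5)^(-1) · (1 − (1)/37^5)^(-1) · (1 − (1)/41^5)^(-1) = 2449833118514487245037270279578697936523547754609244055/2459282078368399313476102819527391821460157994301915136.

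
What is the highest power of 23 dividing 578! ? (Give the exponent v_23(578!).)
v_23(578!) = 26

Legendre's formula: v_p(n!) = Σ_{k ≥ 1} ⌊n / p^k⌋. For p = 23, n = 578, the terms are:
  ⌊578/23^1⌋ = ⌊578/23⌋ = 25
  ⌊578/23^2⌋ = ⌊578/529⌋ = 1
(the next term ⌊578/23^3⌋ = 0, terminating the sum). Summing: v_23(578!) = 25 + 1 = 26.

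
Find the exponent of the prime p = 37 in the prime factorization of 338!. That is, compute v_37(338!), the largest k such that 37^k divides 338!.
v_37(338!) = 9

Legendre's formula: v_p(n!) = Σ_{k ≥ 1} ⌊n / p^k⌋. For p = 37, n = 338, the terms are:
  ⌊338/37^1⌋ = ⌊338/37⌋ = 9
(the next term ⌊338/37^2⌋ = 0, terminating the sum). Summing: v_37(338!) = 9 = 9.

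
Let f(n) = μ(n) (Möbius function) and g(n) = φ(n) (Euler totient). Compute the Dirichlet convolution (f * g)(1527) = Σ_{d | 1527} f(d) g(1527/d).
(μ * φ)(1527) = 507

Divisors of 1527: [1, 3, 509, 1527]. For each d | 1527:
  d = 1: μ(1) · φ(1527/1) = 1 · 1016 = 1016
  d = 3: μ(3) · φ(1527/3) = -1 · 508 = -508
  d = 509: μ(509) · φ(1527/509) = -1 · 2 = -2
  d = 1527: μ(1527) · φ(1527/1527) = 1 · 1 = 1
Summing: (μ * φ)(1527) = 1016 + -508 + -2 + 1 = 507.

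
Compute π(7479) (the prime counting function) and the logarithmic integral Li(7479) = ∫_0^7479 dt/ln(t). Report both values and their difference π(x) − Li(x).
π(7479) = 946;  Li(7479) ≈ 968.23;  π(x) − Li(x) ≈ -22.23.

Direct count of primes ≤ 7479 gives π(7479) = 946. Numerical evaluation of the logarithmic integral gives Li(7479) ≈ 968.23. The difference π(x) − Li(x) ≈ -22.23 is typically negative for small/moderate x (Li(x) overestimates), though Littlewood's theorem shows this sign changes infinitely often.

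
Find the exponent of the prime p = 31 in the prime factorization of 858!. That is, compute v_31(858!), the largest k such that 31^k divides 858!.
v_31(858!) = 27

Legendre's formula: v_p(n!) = Σ_{k ≥ 1} ⌊n / p^k⌋. For p = 31, n = 858, the terms are:
  ⌊858/31^1⌋ = ⌊858/31⌋ = 27
(the next term ⌊858/31^2⌋ = 0, terminating the sum). Summing: v_31(858!) = 27 = 27.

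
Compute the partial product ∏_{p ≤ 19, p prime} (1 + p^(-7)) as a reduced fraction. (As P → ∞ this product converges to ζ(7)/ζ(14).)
∏ = 1068826090093603336253543016500022477644576/1060040977976779320486482915314295925421875

The primes p ≤ 19 are [2, 3, 5, 7, 11, 13, 17, 19]. For each, (1 + 1/p^7) = (p^7 + 1)/p^7. Multiplying these fractions over p ∈ [2, 3, 5, 7, 11, 13, 17, 19] gives 1068826090093603336253543016500022477644576/1060040977976779320486482915314295925421875. (In the limit P → ∞ this tends to ζ(7)/ζ(14).)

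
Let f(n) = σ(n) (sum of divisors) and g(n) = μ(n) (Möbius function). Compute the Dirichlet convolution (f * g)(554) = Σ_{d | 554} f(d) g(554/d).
(σ * μ)(554) = 554

Divisors of 554: [1, 2, 277, 554]. For each d | 554:
  d = 1: σ(1) · μ(554/1) = 1 · 1 = 1
  d = 2: σ(2) · μ(554/2) = 3 · -1 = -3
  d = 277: σ(277) · μ(554/277) = 278 · -1 = -278
  d = 554: σ(554) · μ(554/554) = 834 · 1 = 834
Summing: (σ * μ)(554) = 1 + -3 + -278 + 834 = 554.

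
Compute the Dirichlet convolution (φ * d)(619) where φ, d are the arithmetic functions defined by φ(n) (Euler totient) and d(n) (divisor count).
(φ * d)(619) = 620

Divisors of 619: [1, 619]. For each d | 619:
  d = 1: φ(1) · d(619/1) = 1 · 2 = 2
  d = 619: φ(619) · d(619/619) = 618 · 1 = 618
Summing: (φ * d)(619) = 2 + 618 = 620.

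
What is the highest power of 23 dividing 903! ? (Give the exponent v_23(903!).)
v_23(903!) = 40

Legendre's formula: v_p(n!) = Σ_{k ≥ 1} ⌊n / p^k⌋. For p = 23, n = 903, the terms are:
  ⌊903/23^1⌋ = ⌊903/23⌋ = 39
  ⌊903/23^2⌋ = ⌊903/529⌋ = 1
(the next term ⌊903/23^3⌋ = 0, terminating the sum). Summing: v_23(903!) = 39 + 1 = 40.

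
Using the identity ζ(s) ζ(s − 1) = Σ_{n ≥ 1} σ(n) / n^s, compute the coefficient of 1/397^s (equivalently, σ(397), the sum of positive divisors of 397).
σ(397) = 398

In the product (Σ m^0/m^s)(Σ k / k^s) = Σ (Σ_{d | n} d) / n^s, the coefficient of 1/n^s is σ(n) = Σ_{d | n} d. For n = 397, divisors are [1, 397]; summing: σ(397) = 398.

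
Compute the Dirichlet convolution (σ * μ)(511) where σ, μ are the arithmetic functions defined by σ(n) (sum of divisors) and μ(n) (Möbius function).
(σ * μ)(511) = 511

Divisors of 511: [1, 7, 73, 511]. For each d | 511:
  d = 1: σ(1) · μ(511/1) = 1 · 1 = 1
  d = 7: σ(7) · μ(511/7) = 8 · -1 = -8
  d = 73: σ(73) · μ(511/73) = 74 · -1 = -74
  d = 511: σ(511) · μ(511/511) = 592 · 1 = 592
Summing: (σ * μ)(511) = 1 + -8 + -74 + 592 = 511.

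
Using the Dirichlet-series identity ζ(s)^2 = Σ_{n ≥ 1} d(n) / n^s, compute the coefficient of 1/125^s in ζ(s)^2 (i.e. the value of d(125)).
d(125) = 4

ζ(s)^2 = (Σ 1/m^s)(Σ 1/k^s). The coefficient of 1/n^s in the product is the number of ordered pairs (m, k) with mk = n, which equals d(n). For n = 125, divisors are [1, 5, 25, 125], so d(125) = 4.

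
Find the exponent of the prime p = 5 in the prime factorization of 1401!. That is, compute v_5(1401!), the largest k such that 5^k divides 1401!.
v_5(1401!) = 349

Legendre's formula: v_p(n!) = Σ_{k ≥ 1} ⌊n / p^k⌋. For p = 5, n = 1401, the terms are:
  ⌊1401/5^1⌋ = ⌊1401/5⌋ = 280
  ⌊1401/5^2⌋ = ⌊1401/25⌋ = 56
  ⌊1401/5^3⌋ = ⌊1401/125⌋ = 11
  ⌊1401/5^4⌋ = ⌊1401/625⌋ = 2
(the next term ⌊1401/5^5⌋ = 0, terminating the sum). Summing: v_5(1401!) = 280 + 56 + 11 + 2 = 349.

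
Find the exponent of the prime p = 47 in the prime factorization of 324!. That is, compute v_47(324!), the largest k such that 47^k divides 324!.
v_47(324!) = 6

Legendre's formula: v_p(n!) = Σ_{k ≥ 1} ⌊n / p^k⌋. For p = 47, n = 324, the terms are:
  ⌊324/47^1⌋ = ⌊324/47⌋ = 6
(the next term ⌊324/47^2⌋ = 0, terminating the sum). Summing: v_47(324!) = 6 = 6.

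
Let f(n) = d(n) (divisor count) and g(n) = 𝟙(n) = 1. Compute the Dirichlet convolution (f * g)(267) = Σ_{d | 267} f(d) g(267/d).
(d * 𝟙)(267) = 9

Divisors of 267: [1, 3, 89, 267]. For each d | 267:
  d = 1: d(1) · 𝟙(267/1) = 1 · 1 = 1
  d = 3: d(3) · 𝟙(267/3) = 2 · 1 = 2
  d = 89: d(89) · 𝟙(267/89) = 2 · 1 = 2
  d = 267: d(267) · 𝟙(267/267) = 4 · 1 = 4
Summing: (d * 𝟙)(267) = 1 + 2 + 2 + 4 = 9.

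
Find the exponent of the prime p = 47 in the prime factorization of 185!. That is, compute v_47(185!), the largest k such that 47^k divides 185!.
v_47(185!) = 3

Legendre's formula: v_p(n!) = Σ_{k ≥ 1} ⌊n / p^k⌋. For p = 47, n = 185, the terms are:
  ⌊185/47^1⌋ = ⌊185/47⌋ = 3
(the next term ⌊185/47^2⌋ = 0, terminating the sum). Summing: v_47(185!) = 3 = 3.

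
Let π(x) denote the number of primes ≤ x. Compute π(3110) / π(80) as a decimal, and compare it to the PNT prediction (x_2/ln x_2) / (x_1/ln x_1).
π(3110)/π(80) = 443/22 ≈ 20.1364;  PNT prediction ≈ 21.1817.

π(80) = 22 and π(3110) = 443, so π(3110)/π(80) ≈ 20.1364. The PNT-predicted ratio is (3110/ln(3110)) / (80/ln(80)) ≈ 21.1817. The two agree to within a few percent, as expected.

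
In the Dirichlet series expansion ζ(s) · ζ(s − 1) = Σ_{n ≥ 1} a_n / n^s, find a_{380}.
σ(380) = 840

In the product (Σ m^0/m^s)(Σ k / k^s) = Σ (Σ_{d | n} d) / n^s, the coefficient of 1/n^s is σ(n) = Σ_{d | n} d. For n = 380, divisors are [1, 2, 4, 5, 10, 19, 20, 38, 76, 95, 190, 380]; summing: σ(380) = 840.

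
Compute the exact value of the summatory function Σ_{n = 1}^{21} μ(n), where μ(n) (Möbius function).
Σ_{n ≤ 21} μ(n) = -2

Compute μ(n) for each 1 ≤ n ≤ 21: μ(1) = 1, μ(2) = -1, μ(3) = -1, μ(4) = 0, μ(5) = -1, μ(6) = 1, μ(7) = -1, μ(8) = 0, μ(9) = 0, μ(10) = 1, μ(11) = -1, μ(12) = 0, μ(13) = -1, μ(14) = 1, μ(15) = 1, μ(16) = 0, μ(17) = -1, μ(18) = 0, μ(19) = -1, μ(20) = 0, μ(21) = 1. Summing all 21 values: -2. (Mertens function M(x) = Σ_{n ≤ x} μ(n); on average M(x) should be small (PNT ⟺ M(x) = o(x)).)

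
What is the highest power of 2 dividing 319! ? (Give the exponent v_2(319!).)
v_2(319!) = 312

Legendre's formula: v_p(n!) = Σ_{k ≥ 1} ⌊n / p^k⌋. For p = 2, n = 319, the terms are:
  ⌊319/2^1⌋ = ⌊319/2⌋ = 159
  ⌊319/2^2⌋ = ⌊319/4⌋ = 79
  ⌊319/2^3⌋ = ⌊319/8⌋ = 39
  ⌊319/2^4⌋ = ⌊319/16⌋ = 19
  ⌊319/2^5⌋ = ⌊319/32⌋ = 9
  ⌊319/2^6⌋ = ⌊319/64⌋ = 4
  ⌊319/2^7⌋ = ⌊319/128⌋ = 2
  ⌊319/2^8⌋ = ⌊319/256⌋ = 1
(the next term ⌊319/2^9⌋ = 0, terminating the sum). Summing: v_2(319!) = 159 + 79 + 39 + 19 + 9 + 4 + 2 + 1 = 312.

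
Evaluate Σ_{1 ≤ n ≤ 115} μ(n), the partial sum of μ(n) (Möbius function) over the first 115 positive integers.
Σ_{n ≤ 115} μ(n) = -5

Compute μ(n) for each 1 ≤ n ≤ 115: μ(1) = 1, μ(2) = -1, μ(3) = -1, μ(4) = 0, μ(5) = -1, μ(6) = 1, μ(7) = -1, μ(8) = 0, μ(9) = 0, μ(10) = 1, μ(11) = -1, μ(12) = 0, μ(13) = -1, μ(14) = 1, μ(15) = 1, μ(16) = 0, μ(17) = -1, μ(18) = 0, μ(19) = -1, μ(20) = 0, μ(21) = 1, μ(22) = 1, μ(23) = -1, μ(24) = 0, μ(25) = 0, μ(26) = 1, μ(27) = 0, μ(28) = 0, μ(29) = -1, μ(30) = -1, μ(31) = -1, μ(32) = 0, μ(33) = 1, μ(34) = 1, μ(35) = 1, μ(36) = 0, μ(37) = -1, μ(38) = 1, μ(39) = 1, μ(40) = 0, μ(41) = -1, μ(42) = -1, μ(43) = -1, μ(44) = 0, μ(45) = 0, μ(46) = 1, μ(47) = -1, μ(48) = 0, μ(49) = 0, μ(50) = 0, μ(51) = 1, μ(52) = 0, μ(53) = -1, μ(54) = 0, μ(55) = 1, μ(56) = 0, μ(57) = 1, μ(58) = 1, μ(59) = -1, μ(60) = 0, μ(61) = -1, μ(62) = 1, μ(63) = 0, μ(64) = 0, μ(65) = 1, μ(66) = -1, μ(67) = -1, μ(68) = 0, μ(69) = 1, μ(70) = -1, μ(71) = -1, μ(72) = 0, μ(73) = -1, μ(74) = 1, μ(75) = 0, μ(76) = 0, μ(77) = 1, μ(78) = -1, μ(79) = -1, μ(80) = 0, μ(81) = 0, μ(82) = 1, μ(83) = -1, μ(84) = 0, μ(85) = 1, μ(86) = 1, μ(87) = 1, μ(88) = 0, μ(89) = -1, μ(90) = 0, μ(91) = 1, μ(92) = 0, μ(93) = 1, μ(94) = 1, μ(95) = 1, μ(96) = 0, μ(97) = -1, μ(98) = 0, μ(99) = 0, μ(100) = 0, μ(101) = -1, μ(102) = -1, μ(103) = -1, μ(104) = 0, μ(105) = -1, μ(106) = 1, μ(107) = -1, μ(108) = 0, μ(109) = -1, μ(110) = -1, μ(111) = 1, μ(112) = 0, μ(113) = -1, μ(114) = -1, μ(115) = 1. Summing all 115 values: -5. (Mertens function M(x) = Σ_{n ≤ x} μ(n); on average M(x) should be small (PNT ⟺ M(x) = o(x)).)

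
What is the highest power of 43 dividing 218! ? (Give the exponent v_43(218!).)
v_43(218!) = 5

Legendre's formula: v_p(n!) = Σ_{k ≥ 1} ⌊n / p^k⌋. For p = 43, n = 218, the terms are:
  ⌊218/43^1⌋ = ⌊218/43⌋ = 5
(the next term ⌊218/43^2⌋ = 0, terminating the sum). Summing: v_43(218!) = 5 = 5.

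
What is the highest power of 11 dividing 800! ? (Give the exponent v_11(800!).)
v_11(800!) = 78

Legendre's formula: v_p(n!) = Σ_{k ≥ 1} ⌊n / p^k⌋. For p = 11, n = 800, the terms are:
  ⌊800/11^1⌋ = ⌊800/11⌋ = 72
  ⌊800/11^2⌋ = ⌊800/121⌋ = 6
(the next term ⌊800/11^3⌋ = 0, terminating the sum). Summing: v_11(800!) = 72 + 6 = 78.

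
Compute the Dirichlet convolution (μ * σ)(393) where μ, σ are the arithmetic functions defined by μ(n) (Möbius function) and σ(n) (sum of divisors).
(μ * σ)(393) = 393

Divisors of 393: [1, 3, 131, 393]. For each d | 393:
  d = 1: μ(1) · σ(393/1) = 1 · 528 = 528
  d = 3: μ(3) · σ(393/3) = -1 · 132 = -132
  d = 131: μ(131) · σ(393/131) = -1 · 4 = -4
  d = 393: μ(393) · σ(393/393) = 1 · 1 = 1
Summing: (μ * σ)(393) = 528 + -132 + -4 + 1 = 393.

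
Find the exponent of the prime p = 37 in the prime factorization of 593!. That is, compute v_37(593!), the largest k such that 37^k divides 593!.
v_37(593!) = 16

Legendre's formula: v_p(n!) = Σ_{k ≥ 1} ⌊n / p^k⌋. For p = 37, n = 593, the terms are:
  ⌊593/37^1⌋ = ⌊593/37⌋ = 16
(the next term ⌊593/37^2⌋ = 0, terminating the sum). Summing: v_37(593!) = 16 = 16.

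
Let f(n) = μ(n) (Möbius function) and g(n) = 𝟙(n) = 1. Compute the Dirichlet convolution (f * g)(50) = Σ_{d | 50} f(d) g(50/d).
(μ * 𝟙)(50) = 0

Divisors of 50: [1, 2, 5, 10, 25, 50]. For each d | 50:
  d = 1: μ(1) · 𝟙(50/1) = 1 · 1 = 1
  d = 2: μ(2) · 𝟙(50/2) = -1 · 1 = -1
  d = 5: μ(5) · 𝟙(50/5) = -1 · 1 = -1
  d = 10: μ(10) · 𝟙(50/10) = 1 · 1 = 1
  d = 25: μ(25) · 𝟙(50/25) = 0 · 1 = 0
  d = 50: μ(50) · 𝟙(50/50) = 0 · 1 = 0
Summing: (μ * 𝟙)(50) = 1 + -1 + -1 + 1 + 0 + 0 = 0.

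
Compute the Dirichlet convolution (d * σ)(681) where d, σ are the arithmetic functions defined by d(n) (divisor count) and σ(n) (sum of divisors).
(d * σ)(681) = 1380

Divisors of 681: [1, 3, 227, 681]. For each d | 681:
  d = 1: d(1) · σ(681/1) = 1 · 912 = 912
  d = 3: d(3) · σ(681/3) = 2 · 228 = 456
  d = 227: d(227) · σ(681/227) = 2 · 4 = 8
  d = 681: d(681) · σ(681/681) = 4 · 1 = 4
Summing: (d * σ)(681) = 912 + 456 + 8 + 4 = 1380.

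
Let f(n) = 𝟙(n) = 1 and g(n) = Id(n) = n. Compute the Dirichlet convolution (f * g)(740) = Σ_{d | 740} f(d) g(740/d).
(𝟙 * Id)(740) = 1596

Divisors of 740: [1, 2, 4, 5, 10, 20, 37, 74, 148, 185, 370, 740]. For each d | 740:
  d = 1: 𝟙(1) · Id(740/1) = 1 · 740 = 740
  d = 2: 𝟙(2) · Id(740/2) = 1 · 370 = 370
  d = 4: 𝟙(4) · Id(740/4) = 1 · 185 = 185
  d = 5: 𝟙(5) · Id(740/5) = 1 · 148 = 148
  d = 10: 𝟙(10) · Id(740/10) = 1 · 74 = 74
  d = 20: 𝟙(20) · Id(740/20) = 1 · 37 = 37
  d = 37: 𝟙(37) · Id(740/37) = 1 · 20 = 20
  d = 74: 𝟙(74) · Id(740/74) = 1 · 10 = 10
  d = 148: 𝟙(148) · Id(740/148) = 1 · 5 = 5
  d = 185: 𝟙(185) · Id(740/185) = 1 · 4 = 4
  d = 370: 𝟙(370) · Id(740/370) = 1 · 2 = 2
  d = 740: 𝟙(740) · Id(740/740) = 1 · 1 = 1
Summing: (𝟙 * Id)(740) = 740 + 370 + 185 + 148 + 74 + 37 + 20 + 10 + 5 + 4 + 2 + 1 = 1596.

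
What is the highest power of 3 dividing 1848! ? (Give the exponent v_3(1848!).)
v_3(1848!) = 920

Legendre's formula: v_p(n!) = Σ_{k ≥ 1} ⌊n / p^k⌋. For p = 3, n = 1848, the terms are:
  ⌊1848/3^1⌋ = ⌊1848/3⌋ = 616
  ⌊1848/3^2⌋ = ⌊1848/9⌋ = 205
  ⌊1848/3^3⌋ = ⌊1848/27⌋ = 68
  ⌊1848/3^4⌋ = ⌊1848/81⌋ = 22
  ⌊1848/3^5⌋ = ⌊1848/243⌋ = 7
  ⌊1848/3^6⌋ = ⌊1848/729⌋ = 2
(the next term ⌊1848/3^7⌋ = 0, terminating the sum). Summing: v_3(1848!) = 616 + 205 + 68 + 22 + 7 + 2 = 920.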